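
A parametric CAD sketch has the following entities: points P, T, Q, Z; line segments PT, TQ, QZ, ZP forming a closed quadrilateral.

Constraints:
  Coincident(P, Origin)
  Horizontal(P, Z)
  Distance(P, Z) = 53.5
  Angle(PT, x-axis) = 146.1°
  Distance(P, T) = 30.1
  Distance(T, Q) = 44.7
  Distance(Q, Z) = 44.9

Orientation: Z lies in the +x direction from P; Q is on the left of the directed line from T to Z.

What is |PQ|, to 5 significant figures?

33.369

Checks: |TQ| = 44.70 ✓; |QZ| = 44.90 ✓.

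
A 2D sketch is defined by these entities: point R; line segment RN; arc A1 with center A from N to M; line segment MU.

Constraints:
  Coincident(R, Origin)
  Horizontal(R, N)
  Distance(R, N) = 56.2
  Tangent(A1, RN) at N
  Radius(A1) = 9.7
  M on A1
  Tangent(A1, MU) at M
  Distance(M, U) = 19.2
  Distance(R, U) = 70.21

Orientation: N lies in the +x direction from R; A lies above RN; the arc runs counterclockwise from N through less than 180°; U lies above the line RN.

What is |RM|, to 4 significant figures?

66.72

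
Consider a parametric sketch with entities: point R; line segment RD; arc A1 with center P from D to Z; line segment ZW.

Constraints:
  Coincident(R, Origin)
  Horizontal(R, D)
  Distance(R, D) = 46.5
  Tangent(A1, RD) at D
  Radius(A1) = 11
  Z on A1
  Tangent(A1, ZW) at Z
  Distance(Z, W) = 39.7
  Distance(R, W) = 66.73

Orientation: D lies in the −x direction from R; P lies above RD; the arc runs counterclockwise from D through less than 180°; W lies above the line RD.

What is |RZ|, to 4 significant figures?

37.84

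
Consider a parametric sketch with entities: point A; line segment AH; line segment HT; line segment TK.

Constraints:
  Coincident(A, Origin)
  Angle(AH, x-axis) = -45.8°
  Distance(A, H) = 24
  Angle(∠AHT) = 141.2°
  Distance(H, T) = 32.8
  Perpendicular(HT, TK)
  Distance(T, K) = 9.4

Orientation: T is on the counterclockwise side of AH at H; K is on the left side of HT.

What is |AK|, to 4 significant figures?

51.81

A is at the origin; AH runs at -45.8° with length 24.0, so H = 24.0·(cos -45.8°, sin -45.8°) = (16.73, -17.21). ∠AHT = 141.2°, so HT runs at -45.8° + (180° − 141.2°) = -7.000° from the x-axis; with |HT| = 32.8, T = H + 32.8·(cos -7.000°, sin -7.000°) = (49.29, -21.20). HT is perpendicular to TK; with |TK| = 9.4 on the left of HT, K = T + 9.4·(0.1219, 0.9925) = (50.43, -11.87). Then |AK| = |K − A| = 51.81.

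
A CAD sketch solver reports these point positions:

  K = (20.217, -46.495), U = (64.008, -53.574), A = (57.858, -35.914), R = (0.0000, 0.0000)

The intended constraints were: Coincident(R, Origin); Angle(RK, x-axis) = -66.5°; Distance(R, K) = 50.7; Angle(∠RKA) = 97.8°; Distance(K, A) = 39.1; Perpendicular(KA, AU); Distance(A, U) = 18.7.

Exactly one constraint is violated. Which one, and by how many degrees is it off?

Perpendicular(KA, AU) — off by 3.50°.

R = (0.00, 0.00) ✓; RK at -66.50° ✓; |RK| = 50.70 ✓; ∠RKA = 97.80° ✓; |KA| = 39.10 ✓; ∠(KA, AU) = 86.50° ✗; |AU| = 18.70 ✓.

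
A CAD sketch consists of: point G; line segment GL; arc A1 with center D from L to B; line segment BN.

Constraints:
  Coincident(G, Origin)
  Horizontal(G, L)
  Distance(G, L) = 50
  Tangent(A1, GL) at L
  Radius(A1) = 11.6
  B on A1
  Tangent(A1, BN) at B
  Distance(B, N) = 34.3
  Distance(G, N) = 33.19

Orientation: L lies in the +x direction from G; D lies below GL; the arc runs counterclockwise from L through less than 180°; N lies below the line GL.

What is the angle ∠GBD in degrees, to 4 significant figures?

140.5°

G is at the origin; GL is horizontal with |GL| = 50.0 and L on the +x side, so L = (50.00, 0.000). Tangency of A1 to GL means the radius DL is perpendicular to GL, so D = L + (0, -11.6) = (50.00, -11.60). Since DB ⟂ BN (tangency), |DN| = √(11.6² + 34.3²) = 36.21 regardless of where B sits on A1. So N lies on both circle(G, 33.19) and circle(D, 36.21); the below-GL intersection is N = (17.74, -28.05). B is the foot of the tangent from N: B = (41.70, -3.499).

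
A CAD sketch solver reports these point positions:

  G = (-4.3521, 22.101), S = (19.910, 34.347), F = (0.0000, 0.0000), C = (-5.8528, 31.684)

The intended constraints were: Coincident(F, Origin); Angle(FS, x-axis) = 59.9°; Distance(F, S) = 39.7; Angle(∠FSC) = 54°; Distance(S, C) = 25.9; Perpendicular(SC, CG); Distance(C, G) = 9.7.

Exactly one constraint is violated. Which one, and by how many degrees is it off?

Perpendicular(SC, CG) — off by 3.00°.

F = (0.00, 0.00) ✓; FS at 59.90° ✓; |FS| = 39.70 ✓; ∠FSC = 54.00° ✓; |SC| = 25.90 ✓; ∠(SC, CG) = 93.00° ✗; |CG| = 9.700 ✓.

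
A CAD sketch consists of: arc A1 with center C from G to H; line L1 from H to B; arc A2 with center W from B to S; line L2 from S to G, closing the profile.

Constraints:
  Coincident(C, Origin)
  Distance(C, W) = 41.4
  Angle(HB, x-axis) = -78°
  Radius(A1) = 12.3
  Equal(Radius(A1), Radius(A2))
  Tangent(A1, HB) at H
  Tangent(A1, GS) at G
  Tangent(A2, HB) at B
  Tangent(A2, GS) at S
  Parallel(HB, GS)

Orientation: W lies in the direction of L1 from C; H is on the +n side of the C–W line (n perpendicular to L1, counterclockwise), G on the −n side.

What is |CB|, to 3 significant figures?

43.2

Tangency of A1 to both parallel lines with radius 12.3 puts H and G at C ± 12.3·n: H = (12.0, 2.56), G = (-12.0, -2.56). Equal radii place B and S the same way about W: B = W + 12.3·n = (20.6, -37.9), S = W − 12.3·n = (-3.42, -43.1). Then |CB| = |B − C| = 43.2.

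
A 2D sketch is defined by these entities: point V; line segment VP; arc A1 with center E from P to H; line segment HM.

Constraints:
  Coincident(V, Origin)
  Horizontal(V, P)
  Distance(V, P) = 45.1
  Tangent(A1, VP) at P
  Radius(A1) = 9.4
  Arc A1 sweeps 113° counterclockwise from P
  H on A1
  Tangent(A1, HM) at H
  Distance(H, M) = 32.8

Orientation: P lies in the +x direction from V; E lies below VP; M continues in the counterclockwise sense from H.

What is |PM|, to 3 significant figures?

43.5

On A1, P sits at bearing 90° from E; a 113° counterclockwise sweep puts H at bearing 203°, so H = E + 9.4·(cos 203°, sin 203°) = (36.4, -13.1). Tangency of A1 to HM means the radius EH is perpendicular to HM, so HM runs along (−sin 203°, cos 203°); with |HM| = 32.8, M = (49.3, -43.3). Then |PM| = |M − P| = 43.5.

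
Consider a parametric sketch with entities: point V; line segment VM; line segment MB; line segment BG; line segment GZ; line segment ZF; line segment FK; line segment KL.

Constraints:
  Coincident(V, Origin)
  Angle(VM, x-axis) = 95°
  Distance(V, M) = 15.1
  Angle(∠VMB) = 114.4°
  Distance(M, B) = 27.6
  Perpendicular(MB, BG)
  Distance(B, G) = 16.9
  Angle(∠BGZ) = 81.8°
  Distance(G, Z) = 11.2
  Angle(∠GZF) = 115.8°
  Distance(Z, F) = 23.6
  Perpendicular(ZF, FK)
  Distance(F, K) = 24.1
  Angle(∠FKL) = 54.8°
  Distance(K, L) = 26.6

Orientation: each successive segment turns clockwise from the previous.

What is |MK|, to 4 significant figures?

35.44

V is at the origin; VM runs at 95.0° with length 15.1, so M = (-1.316, 15.04). ∠VMB = 114.4° gives MB at 29.40° from the x-axis; with |MB| = 27.6, B = (22.73, 28.59). MB is perpendicular to BG, so BG runs at -60.60°; with |BG| = 16.9, G = (31.03, 13.87). ∠BGZ = 81.8° gives GZ at -158.8° from the x-axis; with |GZ| = 11.2, Z = (20.58, 9.818). ∠GZF = 115.8° gives ZF at 137.0° from the x-axis; with |ZF| = 23.6, F = (3.324, 25.91). ZF is perpendicular to FK, so FK runs at 47.00°; with |FK| = 24.1, K = (19.76, 43.54). Then |MK| = |K − M| = 35.44.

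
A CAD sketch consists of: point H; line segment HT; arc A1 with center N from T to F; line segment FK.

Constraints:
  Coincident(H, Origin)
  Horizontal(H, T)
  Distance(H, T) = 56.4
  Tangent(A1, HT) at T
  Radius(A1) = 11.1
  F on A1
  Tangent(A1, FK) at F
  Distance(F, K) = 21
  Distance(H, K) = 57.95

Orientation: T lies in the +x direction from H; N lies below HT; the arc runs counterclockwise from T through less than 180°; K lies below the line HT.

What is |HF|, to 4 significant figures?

46.99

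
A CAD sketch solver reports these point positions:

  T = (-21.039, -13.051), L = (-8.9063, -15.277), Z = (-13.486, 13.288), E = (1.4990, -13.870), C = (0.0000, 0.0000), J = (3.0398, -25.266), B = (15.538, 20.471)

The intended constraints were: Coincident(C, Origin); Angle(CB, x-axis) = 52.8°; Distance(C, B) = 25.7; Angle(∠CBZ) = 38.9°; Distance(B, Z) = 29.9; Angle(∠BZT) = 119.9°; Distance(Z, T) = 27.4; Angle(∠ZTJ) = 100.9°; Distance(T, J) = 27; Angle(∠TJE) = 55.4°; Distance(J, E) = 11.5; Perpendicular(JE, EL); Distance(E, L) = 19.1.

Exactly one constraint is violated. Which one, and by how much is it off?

Distance(E, L) = 19.1 — off by 8.60.

C = (0.00, 0.00) ✓; CB at 52.80° ✓; |CB| = 25.70 ✓; ∠CBZ = 38.90° ✓; |BZ| = 29.90 ✓; ∠BZT = 119.9° ✓; |ZT| = 27.40 ✓; ∠ZTJ = 100.9° ✓; |TJ| = 27.00 ✓; ∠TJE = 55.40° ✓; |JE| = 11.50 ✓; ∠(JE, EL) = 90.00° ✓; |EL| = 10.50 ✗.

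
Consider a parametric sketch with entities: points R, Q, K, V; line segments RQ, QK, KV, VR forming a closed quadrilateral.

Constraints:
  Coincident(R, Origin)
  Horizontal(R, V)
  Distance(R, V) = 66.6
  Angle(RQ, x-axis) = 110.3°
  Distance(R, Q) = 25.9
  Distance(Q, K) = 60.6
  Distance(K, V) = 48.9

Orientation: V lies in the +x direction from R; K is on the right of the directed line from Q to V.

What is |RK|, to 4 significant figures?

36.00

Checks: |QK| = 60.60 ✓; |KV| = 48.90 ✓.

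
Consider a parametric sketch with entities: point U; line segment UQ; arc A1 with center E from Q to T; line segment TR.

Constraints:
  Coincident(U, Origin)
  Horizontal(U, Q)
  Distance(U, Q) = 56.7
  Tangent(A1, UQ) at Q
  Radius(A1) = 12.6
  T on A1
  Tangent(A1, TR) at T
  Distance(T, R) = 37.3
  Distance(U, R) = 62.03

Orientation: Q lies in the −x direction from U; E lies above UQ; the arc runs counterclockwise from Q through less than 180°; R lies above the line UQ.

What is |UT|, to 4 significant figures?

45.55

U is at the origin; UQ is horizontal with |UQ| = 56.7 and Q on the −x side, so Q = (-56.70, 0.000). Since A1 is tangent to UQ there, EQ ⟂ UQ, so E = Q + (0, 12.6) = (-56.70, 12.60). Since ET ⟂ TR (tangency), |ER| = √(12.6² + 37.3²) = 39.37 regardless of where T sits on A1. So R lies on both circle(U, 62.03) and circle(E, 39.37); the above-UQ intersection is R = (-39.36, 47.95). T is the foot of the tangent from R: T = (-44.21, 10.96).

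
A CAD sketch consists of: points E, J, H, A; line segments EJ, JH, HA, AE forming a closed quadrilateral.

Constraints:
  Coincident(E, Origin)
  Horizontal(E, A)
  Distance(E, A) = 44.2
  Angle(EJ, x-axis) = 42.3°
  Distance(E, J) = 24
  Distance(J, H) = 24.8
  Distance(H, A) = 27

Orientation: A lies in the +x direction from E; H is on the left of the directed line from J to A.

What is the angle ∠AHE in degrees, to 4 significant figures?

64.93°

Checks: E.y = 0.00, A.y = 0.00 ✓; |JH| = 24.80 ✓; |HA| = 27.00 ✓.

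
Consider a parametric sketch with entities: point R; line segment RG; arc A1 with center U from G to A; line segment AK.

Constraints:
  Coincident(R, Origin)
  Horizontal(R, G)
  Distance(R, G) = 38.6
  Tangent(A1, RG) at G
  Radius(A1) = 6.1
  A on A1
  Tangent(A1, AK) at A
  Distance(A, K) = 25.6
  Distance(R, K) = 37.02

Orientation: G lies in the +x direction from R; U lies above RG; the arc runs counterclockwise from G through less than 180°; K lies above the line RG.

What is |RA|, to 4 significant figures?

44.06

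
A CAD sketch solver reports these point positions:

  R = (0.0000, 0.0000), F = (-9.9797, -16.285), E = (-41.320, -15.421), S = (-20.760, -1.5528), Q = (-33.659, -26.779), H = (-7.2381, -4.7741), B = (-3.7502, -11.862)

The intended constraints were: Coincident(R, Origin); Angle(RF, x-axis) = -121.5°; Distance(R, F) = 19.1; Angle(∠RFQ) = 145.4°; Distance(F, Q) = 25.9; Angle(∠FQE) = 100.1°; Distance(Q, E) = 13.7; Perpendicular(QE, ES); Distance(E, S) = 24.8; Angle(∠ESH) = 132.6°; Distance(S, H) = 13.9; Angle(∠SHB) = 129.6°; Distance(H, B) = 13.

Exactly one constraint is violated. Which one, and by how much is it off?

Distance(H, B) = 13 — off by 5.10.

R = (0.00, 0.00) ✓; RF at -121.5° ✓; |RF| = 19.10 ✓; ∠RFQ = 145.4° ✓; |FQ| = 25.90 ✓; ∠FQE = 100.1° ✓; |QE| = 13.70 ✓; ∠(QE, ES) = 90.00° ✓; |ES| = 24.80 ✓; ∠ESH = 132.6° ✓; |SH| = 13.90 ✓; ∠SHB = 129.6° ✓; |HB| = 7.900 ✗.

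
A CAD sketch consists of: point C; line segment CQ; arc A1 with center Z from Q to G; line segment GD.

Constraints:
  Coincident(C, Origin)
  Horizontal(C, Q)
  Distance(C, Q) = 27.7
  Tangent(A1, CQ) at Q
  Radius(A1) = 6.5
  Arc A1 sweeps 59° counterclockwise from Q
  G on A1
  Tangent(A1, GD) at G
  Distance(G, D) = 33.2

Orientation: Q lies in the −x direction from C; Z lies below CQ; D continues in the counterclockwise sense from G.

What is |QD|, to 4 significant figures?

38.90

C is at the origin; CQ is horizontal with |CQ| = 27.7 and Q on the −x side, so Q = (-27.70, 0.000). Tangency of A1 to CQ means the radius ZQ is perpendicular to CQ, so Z = Q + (0, -6.5) = (-27.70, -6.500). On A1, Q sits at bearing 90° from Z; a 59° counterclockwise sweep puts G at bearing 149°, so G = Z + 6.5·(cos 149°, sin 149°) = (-33.27, -3.152). Tangency of A1 to GD means the radius ZG is perpendicular to GD, so GD runs along (−sin 149°, cos 149°); with |GD| = 33.2, D = (-50.37, -31.61). Then |QD| = |D − Q| = 38.90.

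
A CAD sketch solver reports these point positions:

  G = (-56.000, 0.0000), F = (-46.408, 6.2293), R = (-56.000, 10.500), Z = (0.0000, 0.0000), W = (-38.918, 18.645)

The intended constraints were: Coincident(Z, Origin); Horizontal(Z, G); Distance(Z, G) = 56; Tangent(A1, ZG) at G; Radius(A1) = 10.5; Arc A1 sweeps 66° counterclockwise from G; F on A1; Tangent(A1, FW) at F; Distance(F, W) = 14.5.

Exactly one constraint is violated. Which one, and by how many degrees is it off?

Tangent(A1, FW) at F — off by 7.10°.

Z = (0.00, 0.00) ✓; Z.y = 0.00, G.y = 0.00 ✓; |ZG| = 56.00 ✓; ∠(RG, GZ) = 90.00° ✓; |RG| = 10.50 ✓; bearing(R→F) − bearing(R→G) = 66.00° ✓; |RF| = 10.50 ✓; ∠(RF, FW) = 97.10° ✗; |FW| = 14.50 ✓.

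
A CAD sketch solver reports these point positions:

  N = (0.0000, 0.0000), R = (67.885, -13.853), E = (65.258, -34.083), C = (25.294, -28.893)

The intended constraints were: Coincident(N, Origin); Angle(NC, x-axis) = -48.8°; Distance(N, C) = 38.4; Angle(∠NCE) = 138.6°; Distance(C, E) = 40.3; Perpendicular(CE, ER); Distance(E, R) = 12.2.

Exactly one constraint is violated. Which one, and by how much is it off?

Distance(E, R) = 12.2 — off by 8.20.

N = (0.00, 0.00) ✓; NC at -48.80° ✓; |NC| = 38.40 ✓; ∠NCE = 138.6° ✓; |CE| = 40.30 ✓; ∠(CE, ER) = 90.00° ✓; |ER| = 20.40 ✗.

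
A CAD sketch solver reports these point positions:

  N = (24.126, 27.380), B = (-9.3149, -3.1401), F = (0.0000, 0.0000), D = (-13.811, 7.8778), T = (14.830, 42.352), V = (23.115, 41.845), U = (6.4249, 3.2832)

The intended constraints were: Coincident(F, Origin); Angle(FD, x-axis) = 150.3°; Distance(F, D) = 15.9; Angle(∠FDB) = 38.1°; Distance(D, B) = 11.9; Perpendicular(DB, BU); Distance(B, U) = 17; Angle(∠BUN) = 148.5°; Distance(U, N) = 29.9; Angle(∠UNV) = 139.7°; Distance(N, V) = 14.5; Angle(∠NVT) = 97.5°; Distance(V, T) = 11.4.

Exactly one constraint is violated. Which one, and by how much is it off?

Distance(V, T) = 11.4 — off by 3.10.

F = (0.00, 0.00) ✓; FD at 150.3° ✓; |FD| = 15.90 ✓; ∠FDB = 38.10° ✓; |DB| = 11.90 ✓; ∠(DB, BU) = 90.00° ✓; |BU| = 17.00 ✓; ∠BUN = 148.5° ✓; |UN| = 29.90 ✓; ∠UNV = 139.7° ✓; |NV| = 14.50 ✓; ∠NVT = 97.50° ✓; |VT| = 8.300 ✗.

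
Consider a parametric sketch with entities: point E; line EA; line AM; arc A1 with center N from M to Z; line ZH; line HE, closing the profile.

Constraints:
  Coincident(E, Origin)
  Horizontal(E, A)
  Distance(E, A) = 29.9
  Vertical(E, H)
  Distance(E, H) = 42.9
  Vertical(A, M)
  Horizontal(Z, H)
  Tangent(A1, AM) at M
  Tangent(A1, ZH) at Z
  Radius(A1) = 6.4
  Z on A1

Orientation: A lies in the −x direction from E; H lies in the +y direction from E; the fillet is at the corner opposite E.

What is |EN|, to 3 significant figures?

43.4

E is at the origin; E and A share the same y with |EA| = 29.9 and A on the −x side, so A = (-29.9, 0.00). E and H share the same x with |EH| = 42.9 and H on the +y side, so H = (0.00, 42.9). The virtual corner opposite E is at (-29.9, 42.9). The tangent condition forces NM to be normal to AM and the tangent condition forces NZ to be normal to ZH, with radius 6.4, so the center N sits 6.4 in from both sides at N = (-23.5, 36.5). Then |EN| = |N − E| = 43.4.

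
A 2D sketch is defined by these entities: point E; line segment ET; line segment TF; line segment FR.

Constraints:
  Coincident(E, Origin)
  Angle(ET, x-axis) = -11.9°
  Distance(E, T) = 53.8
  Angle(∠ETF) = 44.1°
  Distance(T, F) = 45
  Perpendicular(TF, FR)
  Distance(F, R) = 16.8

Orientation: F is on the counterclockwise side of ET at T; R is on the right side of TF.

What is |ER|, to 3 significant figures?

54.6

∠ETF = 44.1°, so TF runs at -11.9° + (180° − 44.1°) = 124° from the x-axis; with |TF| = 45.0, F = T + 45.0·(cos 124°, sin 124°) = (27.5, 26.2). TF is perpendicular to FR; with |FR| = 16.8 on the right of TF, R = F + 16.8·(0.829, 0.559) = (41.4, 35.6). Then |ER| = |R − E| = 54.6.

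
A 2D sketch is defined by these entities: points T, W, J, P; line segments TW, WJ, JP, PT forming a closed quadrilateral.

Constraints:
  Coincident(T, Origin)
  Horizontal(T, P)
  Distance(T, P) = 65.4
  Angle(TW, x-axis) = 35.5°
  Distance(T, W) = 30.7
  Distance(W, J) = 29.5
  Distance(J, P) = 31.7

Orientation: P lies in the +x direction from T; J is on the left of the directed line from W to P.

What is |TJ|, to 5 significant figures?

59.784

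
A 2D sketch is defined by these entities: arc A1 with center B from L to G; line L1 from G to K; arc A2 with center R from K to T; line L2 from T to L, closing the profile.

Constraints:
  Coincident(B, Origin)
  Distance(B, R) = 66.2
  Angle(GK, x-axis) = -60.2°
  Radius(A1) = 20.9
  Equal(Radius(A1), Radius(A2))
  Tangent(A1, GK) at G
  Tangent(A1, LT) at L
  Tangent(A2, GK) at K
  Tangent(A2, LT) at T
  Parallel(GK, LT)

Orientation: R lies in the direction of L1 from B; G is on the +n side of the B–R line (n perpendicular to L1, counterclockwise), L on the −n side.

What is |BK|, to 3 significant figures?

69.4

Tangency of A1 to both parallel lines with radius 20.9 puts G and L at B ± 20.9·n: G = (18.1, 10.4), L = (-18.1, -10.4). Equal radii place K and T the same way about R: K = R + 20.9·n = (51.0, -47.1), T = R − 20.9·n = (14.8, -67.8). Then |BK| = |K − B| = 69.4.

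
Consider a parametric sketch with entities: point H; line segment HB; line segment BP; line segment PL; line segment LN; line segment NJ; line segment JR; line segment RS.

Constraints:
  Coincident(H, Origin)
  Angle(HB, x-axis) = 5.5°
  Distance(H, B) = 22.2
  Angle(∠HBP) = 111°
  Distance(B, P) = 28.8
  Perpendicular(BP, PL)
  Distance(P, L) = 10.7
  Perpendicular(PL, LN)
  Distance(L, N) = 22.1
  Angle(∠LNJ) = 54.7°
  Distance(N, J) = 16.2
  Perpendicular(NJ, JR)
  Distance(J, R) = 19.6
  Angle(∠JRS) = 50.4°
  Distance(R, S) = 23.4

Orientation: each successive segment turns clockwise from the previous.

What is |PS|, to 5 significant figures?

24.410

H is at the origin; HB runs at 5.5° with length 22.2, so B = (22.098, 2.1278). ∠HBP = 111.0° gives BP at -63.500° from the x-axis; with |BP| = 28.8, P = (34.948, -23.646). The perpendicularity gives PL at right angles to BP, so PL runs at -153.50°; with |PL| = 10.7, L = (25.372, -28.421). PL is perpendicular to LN, so LN runs at 116.50°; with |LN| = 22.1, N = (15.512, -8.6426). ∠LNJ = 54.7° gives NJ at -8.8000° from the x-axis; with |NJ| = 16.2, J = (31.521, -11.121). NJ ⟂ JR, so JR runs at -98.800°; with |JR| = 19.6, R = (28.522, -30.490). ∠JRS = 50.4° gives RS at 131.60° from the x-axis; with |RS| = 23.4, S = (12.986, -12.992). Then |PS| = |S − P| = 24.410.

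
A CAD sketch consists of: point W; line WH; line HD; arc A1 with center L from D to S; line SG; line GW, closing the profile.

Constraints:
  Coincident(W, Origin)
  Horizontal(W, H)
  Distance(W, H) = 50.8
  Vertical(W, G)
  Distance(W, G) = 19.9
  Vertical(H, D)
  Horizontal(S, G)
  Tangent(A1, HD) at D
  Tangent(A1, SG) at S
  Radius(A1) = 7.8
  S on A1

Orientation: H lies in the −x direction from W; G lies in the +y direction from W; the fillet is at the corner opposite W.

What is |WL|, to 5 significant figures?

44.670

W is at the origin; W and H share the same y with |WH| = 50.8 and H on the −x side, so H = (-50.800, 0.0000). W and G share the same x with |WG| = 19.9 and G on the +y side, so G = (0.0000, 19.900). The virtual corner opposite W is at (-50.800, 19.900). The tangent condition forces LD to be normal to HD and A1 meets SG tangentially, so LS is at right angles to SG, with radius 7.8, so the center L sits 7.8 in from both sides at L = (-43.000, 12.100). Then |WL| = |L − W| = 44.670.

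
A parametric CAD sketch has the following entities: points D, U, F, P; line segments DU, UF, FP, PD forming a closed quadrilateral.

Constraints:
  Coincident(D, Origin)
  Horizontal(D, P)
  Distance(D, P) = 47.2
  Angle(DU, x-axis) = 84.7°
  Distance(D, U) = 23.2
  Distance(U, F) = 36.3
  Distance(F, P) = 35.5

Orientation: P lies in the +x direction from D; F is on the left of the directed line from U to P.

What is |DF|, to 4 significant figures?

50.05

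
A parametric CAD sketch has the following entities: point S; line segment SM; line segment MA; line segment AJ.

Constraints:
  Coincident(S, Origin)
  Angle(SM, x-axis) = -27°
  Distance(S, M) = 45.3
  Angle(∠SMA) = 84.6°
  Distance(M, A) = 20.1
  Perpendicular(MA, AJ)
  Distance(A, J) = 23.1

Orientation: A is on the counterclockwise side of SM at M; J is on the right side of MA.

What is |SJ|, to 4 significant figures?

70.01

S is at the origin; SM runs at -27.0° with length 45.3, so M = 45.3·(cos -27.0°, sin -27.0°) = (40.36, -20.57). ∠SMA = 84.6°, so MA runs at -27.0° + (180° − 84.6°) = 68.40° from the x-axis; with |MA| = 20.1, A = M + 20.1·(cos 68.40°, sin 68.40°) = (47.76, -1.877). MA ⟂ AJ; with |AJ| = 23.1 on the right of MA, J = A + 23.1·(0.9298, -0.3681) = (69.24, -10.38). Then |SJ| = |J − S| = 70.01.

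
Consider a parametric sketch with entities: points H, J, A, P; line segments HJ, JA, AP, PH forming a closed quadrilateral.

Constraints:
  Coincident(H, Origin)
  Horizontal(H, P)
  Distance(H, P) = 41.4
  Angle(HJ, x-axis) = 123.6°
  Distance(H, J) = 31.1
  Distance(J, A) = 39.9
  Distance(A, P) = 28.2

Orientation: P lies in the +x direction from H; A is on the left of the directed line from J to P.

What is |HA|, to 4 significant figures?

30.54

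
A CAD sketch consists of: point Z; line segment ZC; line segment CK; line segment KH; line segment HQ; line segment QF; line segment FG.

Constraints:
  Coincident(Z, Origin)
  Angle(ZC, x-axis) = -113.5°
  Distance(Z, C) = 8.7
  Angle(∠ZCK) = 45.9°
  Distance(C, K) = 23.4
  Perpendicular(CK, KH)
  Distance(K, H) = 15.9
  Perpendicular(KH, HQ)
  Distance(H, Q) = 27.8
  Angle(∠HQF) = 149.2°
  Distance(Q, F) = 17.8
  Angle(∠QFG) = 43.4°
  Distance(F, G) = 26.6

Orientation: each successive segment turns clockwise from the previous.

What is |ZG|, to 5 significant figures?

5.2691

Z is at the origin; ZC runs at -113.5° with length 8.7, so C = (-3.4691, -7.9784). ∠ZCK = 45.9° gives CK at 112.40° from the x-axis; with |CK| = 23.4, K = (-12.386, 13.656). CK ⟂ KH, so KH runs at 22.400°; with |KH| = 15.9, H = (2.3141, 19.715). The perpendicularity gives HQ at right angles to KH, so HQ runs at -67.600°; with |HQ| = 27.8, Q = (12.908, -5.9874). ∠HQF = 149.2° gives QF at -98.400° from the x-axis; with |QF| = 17.8, F = (10.308, -23.596). ∠QFG = 43.4° gives FG at 125.00° from the x-axis; with |FG| = 26.6, G = (-4.9495, -1.8070). Then |ZG| = |G − Z| = 5.2691.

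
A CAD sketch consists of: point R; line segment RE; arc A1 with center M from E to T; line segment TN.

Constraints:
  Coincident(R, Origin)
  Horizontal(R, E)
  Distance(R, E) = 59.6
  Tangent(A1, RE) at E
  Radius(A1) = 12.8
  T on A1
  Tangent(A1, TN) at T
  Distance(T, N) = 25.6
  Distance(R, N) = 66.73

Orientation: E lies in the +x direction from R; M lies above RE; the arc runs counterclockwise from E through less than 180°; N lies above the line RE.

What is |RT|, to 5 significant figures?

72.518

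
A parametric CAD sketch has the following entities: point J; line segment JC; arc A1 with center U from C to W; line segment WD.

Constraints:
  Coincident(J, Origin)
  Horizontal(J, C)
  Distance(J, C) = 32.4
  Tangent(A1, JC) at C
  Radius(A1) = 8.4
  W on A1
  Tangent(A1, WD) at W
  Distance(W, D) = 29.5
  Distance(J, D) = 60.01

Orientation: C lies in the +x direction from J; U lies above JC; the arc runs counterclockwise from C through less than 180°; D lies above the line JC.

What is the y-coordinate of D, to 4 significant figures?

33.81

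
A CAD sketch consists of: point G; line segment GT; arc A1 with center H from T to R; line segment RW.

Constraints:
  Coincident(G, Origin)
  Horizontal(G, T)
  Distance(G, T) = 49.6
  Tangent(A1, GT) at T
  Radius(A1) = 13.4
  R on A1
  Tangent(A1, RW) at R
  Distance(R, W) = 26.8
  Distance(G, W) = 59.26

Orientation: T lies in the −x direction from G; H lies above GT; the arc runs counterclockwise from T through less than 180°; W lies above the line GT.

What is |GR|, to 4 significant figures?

39.78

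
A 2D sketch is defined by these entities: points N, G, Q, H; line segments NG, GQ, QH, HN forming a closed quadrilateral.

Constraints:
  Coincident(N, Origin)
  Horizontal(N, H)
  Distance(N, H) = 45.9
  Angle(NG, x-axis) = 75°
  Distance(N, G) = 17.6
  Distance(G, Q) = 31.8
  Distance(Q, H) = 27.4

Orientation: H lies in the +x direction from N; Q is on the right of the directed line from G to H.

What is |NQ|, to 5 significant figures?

23.088

Checks: |GQ| = 31.80 ✓; |QH| = 27.40 ✓.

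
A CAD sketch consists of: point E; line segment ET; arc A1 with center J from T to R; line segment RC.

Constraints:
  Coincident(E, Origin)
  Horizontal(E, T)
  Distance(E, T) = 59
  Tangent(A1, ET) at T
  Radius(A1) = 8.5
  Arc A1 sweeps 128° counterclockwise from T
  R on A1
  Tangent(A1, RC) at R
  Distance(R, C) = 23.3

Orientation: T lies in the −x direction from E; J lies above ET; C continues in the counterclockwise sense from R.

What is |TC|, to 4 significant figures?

32.99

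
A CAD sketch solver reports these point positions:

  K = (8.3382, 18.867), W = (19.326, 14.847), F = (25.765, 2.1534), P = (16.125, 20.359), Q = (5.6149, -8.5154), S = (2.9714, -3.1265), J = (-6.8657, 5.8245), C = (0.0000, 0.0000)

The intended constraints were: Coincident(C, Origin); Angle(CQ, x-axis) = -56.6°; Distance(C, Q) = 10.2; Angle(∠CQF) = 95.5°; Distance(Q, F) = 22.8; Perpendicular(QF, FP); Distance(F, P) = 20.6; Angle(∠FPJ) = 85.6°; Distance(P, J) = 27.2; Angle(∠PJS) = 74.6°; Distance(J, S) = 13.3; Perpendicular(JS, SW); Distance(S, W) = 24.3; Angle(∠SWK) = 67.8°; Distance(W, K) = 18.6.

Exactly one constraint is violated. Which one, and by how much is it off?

Distance(W, K) = 18.6 — off by 6.90.

C = (0.00, 0.00) ✓; CQ at -56.60° ✓; |CQ| = 10.20 ✓; ∠CQF = 95.50° ✓; |QF| = 22.80 ✓; ∠(QF, FP) = 90.00° ✓; |FP| = 20.60 ✓; ∠FPJ = 85.60° ✓; |PJ| = 27.20 ✓; ∠PJS = 74.60° ✓; |JS| = 13.30 ✓; ∠(JS, SW) = 90.00° ✓; |SW| = 24.30 ✓; ∠SWK = 67.80° ✓; |WK| = 11.70 ✗.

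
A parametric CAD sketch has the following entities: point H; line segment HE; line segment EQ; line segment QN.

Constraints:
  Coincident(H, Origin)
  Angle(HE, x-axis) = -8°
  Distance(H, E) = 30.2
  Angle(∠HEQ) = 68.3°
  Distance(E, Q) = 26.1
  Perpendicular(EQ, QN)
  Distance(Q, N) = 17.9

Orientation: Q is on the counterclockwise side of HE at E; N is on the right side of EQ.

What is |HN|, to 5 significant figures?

48.325

∠HEQ = 68.3°, so EQ runs at -8.0° + (180° − 68.3°) = 103.70° from the x-axis; with |EQ| = 26.1, Q = E + 26.1·(cos 103.70°, sin 103.70°) = (23.725, 21.154). EQ ⟂ QN; with |QN| = 17.9 on the right of EQ, N = Q + 17.9·(0.97155, 0.23684) = (41.115, 25.394). Then |HN| = |N − H| = 48.325.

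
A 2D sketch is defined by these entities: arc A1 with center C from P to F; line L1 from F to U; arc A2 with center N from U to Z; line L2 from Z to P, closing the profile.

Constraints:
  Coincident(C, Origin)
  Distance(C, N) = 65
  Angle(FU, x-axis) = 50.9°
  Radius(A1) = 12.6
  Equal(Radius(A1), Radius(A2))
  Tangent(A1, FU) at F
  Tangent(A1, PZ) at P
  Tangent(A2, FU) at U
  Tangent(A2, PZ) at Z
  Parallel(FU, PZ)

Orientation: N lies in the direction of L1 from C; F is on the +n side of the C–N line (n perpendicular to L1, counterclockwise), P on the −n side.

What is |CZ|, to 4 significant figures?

66.21

Tangency of A1 to both parallel lines with radius 12.6 puts F and P at C ± 12.6·n: F = (-9.778, 7.947), P = (9.778, -7.947). Equal radii place U and Z the same way about N: U = N + 12.6·n = (31.22, 58.39), Z = N − 12.6·n = (50.77, 42.50). Then |CZ| = |Z − C| = 66.21.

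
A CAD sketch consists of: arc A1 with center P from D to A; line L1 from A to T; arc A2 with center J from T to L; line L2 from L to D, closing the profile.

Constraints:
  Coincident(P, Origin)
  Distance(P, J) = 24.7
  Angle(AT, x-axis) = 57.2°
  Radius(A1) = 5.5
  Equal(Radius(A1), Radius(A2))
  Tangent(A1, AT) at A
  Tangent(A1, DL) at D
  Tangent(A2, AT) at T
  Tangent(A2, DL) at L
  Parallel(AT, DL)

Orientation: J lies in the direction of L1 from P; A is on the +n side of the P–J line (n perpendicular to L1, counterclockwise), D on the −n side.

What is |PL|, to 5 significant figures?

25.305

Tangency of A1 to both parallel lines with radius 5.5 puts A and D at P ± 5.5·n: A = (-4.6231, 2.9794), D = (4.6231, -2.9794). Equal radii place T and L the same way about J: T = J + 5.5·n = (8.7571, 23.741), L = J − 5.5·n = (18.003, 17.783). Then |PL| = |L − P| = 25.305.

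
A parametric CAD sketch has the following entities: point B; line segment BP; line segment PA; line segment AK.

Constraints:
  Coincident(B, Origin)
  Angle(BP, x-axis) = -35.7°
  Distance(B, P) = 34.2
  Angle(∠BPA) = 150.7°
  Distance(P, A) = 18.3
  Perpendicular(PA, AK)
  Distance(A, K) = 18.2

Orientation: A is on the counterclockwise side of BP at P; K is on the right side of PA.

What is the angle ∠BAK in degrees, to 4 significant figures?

109.2°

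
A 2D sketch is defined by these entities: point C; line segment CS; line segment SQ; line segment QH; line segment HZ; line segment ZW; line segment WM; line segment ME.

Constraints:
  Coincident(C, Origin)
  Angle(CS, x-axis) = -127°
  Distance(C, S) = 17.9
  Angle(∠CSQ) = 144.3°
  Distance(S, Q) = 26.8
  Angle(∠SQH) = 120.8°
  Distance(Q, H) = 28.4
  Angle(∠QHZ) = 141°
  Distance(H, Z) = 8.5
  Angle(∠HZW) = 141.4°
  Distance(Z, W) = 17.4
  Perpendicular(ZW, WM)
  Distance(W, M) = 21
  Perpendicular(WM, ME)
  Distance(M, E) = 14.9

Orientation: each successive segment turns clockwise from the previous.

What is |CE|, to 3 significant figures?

39.5

The perpendicularity gives WM at right angles to ZW, so WM runs at -29.5°; with |WM| = 21.0, M = (-32.0, 9.90). WM is perpendicular to ME, so ME runs at -119°; with |ME| = 14.9, E = (-39.3, -3.07). Then |CE| = |E − C| = 39.5.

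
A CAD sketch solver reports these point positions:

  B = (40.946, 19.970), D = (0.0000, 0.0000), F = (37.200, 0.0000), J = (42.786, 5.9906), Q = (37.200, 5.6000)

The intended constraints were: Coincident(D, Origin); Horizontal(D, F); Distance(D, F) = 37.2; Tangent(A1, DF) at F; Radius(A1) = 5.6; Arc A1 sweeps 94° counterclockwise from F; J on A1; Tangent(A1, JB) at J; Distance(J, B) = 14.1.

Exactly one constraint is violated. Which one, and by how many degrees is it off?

Tangent(A1, JB) at J — off by 3.50°.

D = (0.00, 0.00) ✓; D.y = 0.00, F.y = 0.00 ✓; |DF| = 37.20 ✓; ∠(QF, FD) = 90.00° ✓; |QF| = 5.600 ✓; bearing(Q→J) − bearing(Q→F) = 94.00° ✓; |QJ| = 5.600 ✓; ∠(QJ, JB) = 86.50° ✗; |JB| = 14.10 ✓.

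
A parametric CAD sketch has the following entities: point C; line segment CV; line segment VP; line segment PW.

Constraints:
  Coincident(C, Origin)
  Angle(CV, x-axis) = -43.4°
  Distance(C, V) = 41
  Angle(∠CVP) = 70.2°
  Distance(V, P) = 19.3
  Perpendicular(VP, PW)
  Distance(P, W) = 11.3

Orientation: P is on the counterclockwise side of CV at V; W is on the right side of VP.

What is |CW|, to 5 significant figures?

50.169

∠CVP = 70.2°, so VP runs at -43.4° + (180° − 70.2°) = 66.400° from the x-axis; with |VP| = 19.3, P = V + 19.3·(cos 66.400°, sin 66.400°) = (37.516, -10.485). VP ⟂ PW; with |PW| = 11.3 on the right of VP, W = P + 11.3·(0.91636, -0.40035) = (47.871, -15.009). Then |CW| = |W − C| = 50.169.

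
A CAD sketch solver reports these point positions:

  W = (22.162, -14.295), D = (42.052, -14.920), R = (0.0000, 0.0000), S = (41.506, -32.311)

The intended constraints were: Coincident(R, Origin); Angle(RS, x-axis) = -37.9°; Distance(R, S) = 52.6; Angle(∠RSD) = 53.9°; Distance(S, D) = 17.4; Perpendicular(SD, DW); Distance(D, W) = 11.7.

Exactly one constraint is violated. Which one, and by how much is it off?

Distance(D, W) = 11.7 — off by 8.20.

R = (0.00, 0.00) ✓; RS at -37.90° ✓; |RS| = 52.60 ✓; ∠RSD = 53.90° ✓; |SD| = 17.40 ✓; ∠(SD, DW) = 90.00° ✓; |DW| = 19.90 ✗.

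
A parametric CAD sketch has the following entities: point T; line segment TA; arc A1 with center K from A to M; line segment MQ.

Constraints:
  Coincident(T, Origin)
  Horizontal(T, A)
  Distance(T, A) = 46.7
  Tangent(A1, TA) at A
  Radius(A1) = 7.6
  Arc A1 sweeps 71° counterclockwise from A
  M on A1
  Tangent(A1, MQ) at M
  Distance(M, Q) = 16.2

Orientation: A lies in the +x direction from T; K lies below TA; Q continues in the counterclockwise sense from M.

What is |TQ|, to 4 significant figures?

39.88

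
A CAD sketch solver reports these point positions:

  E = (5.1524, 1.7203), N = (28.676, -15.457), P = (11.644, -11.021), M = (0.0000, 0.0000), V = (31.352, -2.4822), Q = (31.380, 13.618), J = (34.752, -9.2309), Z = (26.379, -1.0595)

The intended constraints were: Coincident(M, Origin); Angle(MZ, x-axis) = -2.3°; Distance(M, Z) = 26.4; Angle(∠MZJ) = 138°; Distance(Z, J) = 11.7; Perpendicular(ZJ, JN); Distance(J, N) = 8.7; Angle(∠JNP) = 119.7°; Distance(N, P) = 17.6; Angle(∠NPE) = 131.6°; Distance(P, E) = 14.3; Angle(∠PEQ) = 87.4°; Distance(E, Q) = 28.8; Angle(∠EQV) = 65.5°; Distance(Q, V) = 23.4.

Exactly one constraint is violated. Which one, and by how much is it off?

Distance(Q, V) = 23.4 — off by 7.30.

M = (0.00, 0.00) ✓; MZ at -2.300° ✓; |MZ| = 26.40 ✓; ∠MZJ = 138.0° ✓; |ZJ| = 11.70 ✓; ∠(ZJ, JN) = 90.00° ✓; |JN| = 8.700 ✓; ∠JNP = 119.7° ✓; |NP| = 17.60 ✓; ∠NPE = 131.6° ✓; |PE| = 14.30 ✓; ∠PEQ = 87.40° ✓; |EQ| = 28.80 ✓; ∠EQV = 65.50° ✓; |QV| = 16.10 ✗.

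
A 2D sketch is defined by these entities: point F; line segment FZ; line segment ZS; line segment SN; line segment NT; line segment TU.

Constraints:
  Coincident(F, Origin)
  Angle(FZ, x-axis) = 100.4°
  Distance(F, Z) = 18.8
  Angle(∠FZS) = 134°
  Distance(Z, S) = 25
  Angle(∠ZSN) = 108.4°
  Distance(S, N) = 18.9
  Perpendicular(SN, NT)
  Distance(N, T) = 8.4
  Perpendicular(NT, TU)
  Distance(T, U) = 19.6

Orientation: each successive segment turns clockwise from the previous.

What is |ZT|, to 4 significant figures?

30.86

F is at the origin; FZ runs at 100.4° with length 18.8, so Z = (-3.394, 18.49). ∠FZS = 134.0° gives ZS at 54.40° from the x-axis; with |ZS| = 25.0, S = (11.16, 38.82). ∠ZSN = 108.4° gives SN at -17.20° from the x-axis; with |SN| = 18.9, N = (29.21, 33.23). SN is perpendicular to NT, so NT runs at -107.2°; with |NT| = 8.4, T = (26.73, 25.21). Then |ZT| = |T − Z| = 30.86.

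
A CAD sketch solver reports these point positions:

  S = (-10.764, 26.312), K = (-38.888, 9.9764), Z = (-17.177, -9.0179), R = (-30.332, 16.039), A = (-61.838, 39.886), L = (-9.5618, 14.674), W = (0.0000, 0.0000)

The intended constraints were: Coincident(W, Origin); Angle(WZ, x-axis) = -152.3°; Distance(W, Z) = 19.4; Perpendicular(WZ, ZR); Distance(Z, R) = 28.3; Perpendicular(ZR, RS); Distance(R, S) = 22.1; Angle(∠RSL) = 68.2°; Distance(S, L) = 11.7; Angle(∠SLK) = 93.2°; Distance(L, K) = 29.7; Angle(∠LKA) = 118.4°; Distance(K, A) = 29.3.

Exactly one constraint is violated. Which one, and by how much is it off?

Distance(K, A) = 29.3 — off by 8.40.

W = (0.00, 0.00) ✓; WZ at -152.3° ✓; |WZ| = 19.40 ✓; ∠(WZ, ZR) = 90.00° ✓; |ZR| = 28.30 ✓; ∠(ZR, RS) = 90.00° ✓; |RS| = 22.10 ✓; ∠RSL = 68.20° ✓; |SL| = 11.70 ✓; ∠SLK = 93.20° ✓; |LK| = 29.70 ✓; ∠LKA = 118.4° ✓; |KA| = 37.70 ✗.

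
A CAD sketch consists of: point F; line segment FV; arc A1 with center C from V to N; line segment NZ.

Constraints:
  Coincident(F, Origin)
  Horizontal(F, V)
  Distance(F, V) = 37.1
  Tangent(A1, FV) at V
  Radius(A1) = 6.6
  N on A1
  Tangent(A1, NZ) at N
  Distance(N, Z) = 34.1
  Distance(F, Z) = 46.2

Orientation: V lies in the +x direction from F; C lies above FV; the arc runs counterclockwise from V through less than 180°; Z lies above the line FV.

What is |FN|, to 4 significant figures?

43.88

F is at the origin; F and V share the same y with |FV| = 37.1 and V on the +x side, so V = (37.10, 0.000). A1 meets FV tangentially, so CV is at right angles to FV, so C = V + (0, 6.6) = (37.10, 6.600). Since CN ⟂ NZ (tangency), |CZ| = √(6.6² + 34.1²) = 34.73 regardless of where N sits on A1. So Z lies on both circle(F, 46.2) and circle(C, 34.73); the above-FV intersection is Z = (24.70, 39.04). N is the foot of the tangent from Z: N = (42.70, 10.09).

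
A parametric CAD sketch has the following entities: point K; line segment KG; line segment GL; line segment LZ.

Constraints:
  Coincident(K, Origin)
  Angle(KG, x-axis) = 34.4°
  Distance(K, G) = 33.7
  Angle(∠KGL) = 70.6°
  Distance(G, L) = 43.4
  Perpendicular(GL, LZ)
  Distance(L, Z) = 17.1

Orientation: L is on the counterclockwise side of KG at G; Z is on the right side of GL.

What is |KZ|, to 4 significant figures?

58.54

∠KGL = 70.6°, so GL runs at 34.4° + (180° − 70.6°) = 143.8° from the x-axis; with |GL| = 43.4, L = G + 43.4·(cos 143.8°, sin 143.8°) = (-7.216, 44.67). GL is perpendicular to LZ; with |LZ| = 17.1 on the right of GL, Z = L + 17.1·(0.5906, 0.8070) = (2.884, 58.47). Then |KZ| = |Z − K| = 58.54.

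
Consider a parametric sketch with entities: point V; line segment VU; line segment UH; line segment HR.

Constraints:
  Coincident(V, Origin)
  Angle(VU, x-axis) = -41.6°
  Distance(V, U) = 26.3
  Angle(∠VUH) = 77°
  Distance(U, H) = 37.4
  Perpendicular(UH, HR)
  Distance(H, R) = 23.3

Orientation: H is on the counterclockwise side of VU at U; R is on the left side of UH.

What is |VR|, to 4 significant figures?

31.57

V is at the origin; VU runs at -41.6° with length 26.3, so U = 26.3·(cos -41.6°, sin -41.6°) = (19.67, -17.46). ∠VUH = 77.0°, so UH runs at -41.6° + (180° − 77.0°) = 61.40° from the x-axis; with |UH| = 37.4, H = U + 37.4·(cos 61.40°, sin 61.40°) = (37.57, 15.38). UH is perpendicular to HR; with |HR| = 23.3 on the left of UH, R = H + 23.3·(-0.8780, 0.4787) = (17.11, 26.53). Then |VR| = |R − V| = 31.57.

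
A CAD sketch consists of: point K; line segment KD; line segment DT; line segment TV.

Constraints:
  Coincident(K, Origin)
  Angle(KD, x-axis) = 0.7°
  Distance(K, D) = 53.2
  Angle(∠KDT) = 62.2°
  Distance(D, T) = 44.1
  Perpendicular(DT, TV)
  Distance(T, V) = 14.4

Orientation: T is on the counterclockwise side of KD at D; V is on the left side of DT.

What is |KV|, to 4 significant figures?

37.93

∠KDT = 62.2°, so DT runs at 0.7° + (180° − 62.2°) = 118.5° from the x-axis; with |DT| = 44.1, T = D + 44.1·(cos 118.5°, sin 118.5°) = (32.15, 39.41). DT ⟂ TV; with |TV| = 14.4 on the left of DT, V = T + 14.4·(-0.8788, -0.4772) = (19.50, 32.53). Then |KV| = |V − K| = 37.93.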